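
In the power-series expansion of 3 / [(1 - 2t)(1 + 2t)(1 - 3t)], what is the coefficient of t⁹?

104445

The denominator gives the recurrence a_n = 3a_(n−1) + 4a_(n−2) − 12a_(n−3) for n ≥ 3; the numerator fixes a_0 = 3, a_1 = 9, a_2 = 39.
Iterating: 3, 9, 39, 117, 399, 1197, 3783, 11349, 34815, 104445, so a_9 = 104445.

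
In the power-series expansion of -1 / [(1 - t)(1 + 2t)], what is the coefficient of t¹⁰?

-683

Partial fractions give a closed form: a_n = (-1/3)·1^n + (-2/3)·(-2)^n.
At n = 10: a_10 = -683.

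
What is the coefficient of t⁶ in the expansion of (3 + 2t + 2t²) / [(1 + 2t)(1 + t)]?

317

The denominator gives the recurrence a_n = −3a_(n−1) − 2a_(n−2) for n ≥ 3; the numerator fixes a_0 = 3, a_1 = -7, a_2 = 17.
Iterating: 3, -7, 17, -37, 77, -157, 317, so a_6 = 317.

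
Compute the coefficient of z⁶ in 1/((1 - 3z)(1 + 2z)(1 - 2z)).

Partial fractions give a closed form: a_n = (9/5)·3^n + (1/5)·(-2)^n + (-1)·2^n.
At n = 6: a_6 = 1261.

1261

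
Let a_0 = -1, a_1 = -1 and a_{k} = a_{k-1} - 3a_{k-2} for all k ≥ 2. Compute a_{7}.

35

The ordinary generating function has denominator 1 - q + 3q^2.
Iterating the recurrence: a_0,…,a_{7} = -1, -1, 2, 5, -1, -16, -13, 35.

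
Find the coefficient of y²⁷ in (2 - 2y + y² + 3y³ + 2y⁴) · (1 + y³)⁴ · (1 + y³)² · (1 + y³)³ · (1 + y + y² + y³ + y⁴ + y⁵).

(2 - 2y + y² + 3y³ + 2y⁴) has coefficients 2,-2,1,3,2 for degrees 0…4.
(1 + y³)⁴ has coefficients 1,0,0,4,0,0,6,0,0,4,0,0,1,0,0,0,0,0,0,0,0,0,0,0,0,0,0,0 for degrees 0…27.
Multiplying by (1 + y³)² gives running coefficients 1,0,0,6,0,0,15,0,0,20,0,0,15,0,0,6,0,0,1,0,0,0,0,0,0,0,0,0 for degrees 0…27.
Multiplying by (1 + y³)³ gives running coefficients 1,0,0,9,0,0,36,0,0,84,0,0,126,0,0,126,0,0,84,0,0,36,0,0,9,0,0,1 for degrees 0…27.
Finally multiplying by (1 + y + y² + y³ + y⁴ + y⁵), the product of all factors after the first has coefficients 1,1,1,10,10,10,45,45,45,120,120,120,210,210,210,252,252,252,210,210,210,120,120,120,45,45,45,10 for degrees 0…27.
[y²⁷] = 2·10 − 2·45 + 1·45 + 3·45 + 2·120 = 350.

350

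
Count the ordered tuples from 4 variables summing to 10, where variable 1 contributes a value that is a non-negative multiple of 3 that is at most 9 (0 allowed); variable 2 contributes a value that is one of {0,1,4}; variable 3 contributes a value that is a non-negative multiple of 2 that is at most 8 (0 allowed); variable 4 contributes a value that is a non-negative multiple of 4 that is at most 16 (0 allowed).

The generating function for the choices is (1 + z³ + z⁶ + z⁹)·(1 + z + z⁴)·(1 + z² + z⁴ + z⁶ + z⁸)·(1 + z⁴ + z⁸ + z¹² + z¹⁶); the count is [z¹⁰].
(1 + z³ + z⁶ + z⁹) has coefficients 1,0,0,1,0,0,1,0,0,1 for degrees 0…9.
(1 + z + z⁴) has coefficients 1,1,0,0,1,0,0,0,0,0,0 for degrees 0…10.
Multiplying by (1 + z² + z⁴ + z⁶ + z⁸) gives running coefficients 1,1,1,1,2,1,2,1,2,1,1 for degrees 0…10.
Finally multiplying by (1 + z⁴ + z⁸ + z¹² + z¹⁶), the product of all factors after the first has coefficients 1,1,1,1,3,2,3,2,5,3,4 for degrees 0…10.
[z¹⁰] = 1·4 + 1·2 + 1·3 + 1·1 = 10.

10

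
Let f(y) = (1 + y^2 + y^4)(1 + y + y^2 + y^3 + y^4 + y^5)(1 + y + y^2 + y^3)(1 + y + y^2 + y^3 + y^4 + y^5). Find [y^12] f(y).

31

(1 + y^2 + y^4) has coefficients 1,0,1,0,1 for degrees 0…4.
(1 + y + y^2 + y^3 + y^4 + y^5) has coefficients 1,1,1,1,1,1,0,0,0,0,0,0,0 for degrees 0…12.
Multiplying by (1 + y + y^2 + y^3) gives running coefficients 1,2,3,4,4,4,3,2,1,0,0,0,0 for degrees 0…12.
Finally multiplying by (1 + y + y^2 + y^3 + y^4 + y^5), the product of all factors after the first has coefficients 1,3,6,10,14,18,20,20,18,14,10,6,3 for degrees 0…12.
[y^12] = 1·3 + 1·10 + 1·18 = 31.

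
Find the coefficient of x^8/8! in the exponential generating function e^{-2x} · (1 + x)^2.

The EGF product rule gives c_8 = Σ_{k_1+k_2=8} C(8; k_1,k_2) · ∏ g_i(k_i), where e^{-2x} gives (-2)^k; (1+x)^2 gives the falling factorial (2)_k.
g_1(k) for k = 0…8: 1, -2, 4, -8, 16, -32, 64, -128, 256.
g_2(k) for k = 0…8: 1, 2, 2, 0, 0, 0, 0, 0, 0.
c_8 = Σ_k C(8,k)·g_1(k)·g_2(8−k) = 28·64·2 + 8·(-128)·2 + 1·256·1 = 3584 − 2048 + 256 = 1792.

1792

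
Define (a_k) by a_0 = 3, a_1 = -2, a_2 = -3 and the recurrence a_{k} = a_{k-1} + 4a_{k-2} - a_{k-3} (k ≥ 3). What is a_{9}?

-2615

The ordinary generating function has denominator 1 - x - 4x^2 + x^3.
Iterating the recurrence: a_0,…,a_{9} = 3, -2, -3, -14, -24, -77, -159, -443, -1002, -2615.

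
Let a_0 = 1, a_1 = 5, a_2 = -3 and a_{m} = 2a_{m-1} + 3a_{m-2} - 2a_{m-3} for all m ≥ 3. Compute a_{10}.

The ordinary generating function has denominator 1 - 2t - 3t^2 + 2t^3.
Iterating the recurrence: a_0,…,a_{10} = 1, 5, -3, 7, -5, 17, 5, 71, 123, 449, 1125.

1125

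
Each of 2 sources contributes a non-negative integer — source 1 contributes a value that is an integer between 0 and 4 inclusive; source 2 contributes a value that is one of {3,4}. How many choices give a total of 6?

The generating function for the choices is (1 + z + z² + z³ + z⁴)·(z³ + z⁴); the count is [z⁶].
(1 + z + z² + z³ + z⁴) has coefficients 1,1,1,1,1 for degrees 0…4.
(z³ + z⁴) has coefficients 0,0,0,1,1,0,0 for degrees 0…6.
[z⁶] = 1·0 + 1·0 + 1·1 + 1·1 + 1·0 = 2.

2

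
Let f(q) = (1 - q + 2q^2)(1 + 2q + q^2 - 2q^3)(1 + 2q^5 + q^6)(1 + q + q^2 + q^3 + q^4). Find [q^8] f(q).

(1 - q + 2q^2) has coefficients 1,-1,2 for degrees 0…2.
(1 + 2q + q^2 - 2q^3) has coefficients 1,2,1,-2,0,0,0,0,0 for degrees 0…8.
Multiplying by (1 + 2q^5 + q^6) gives running coefficients 1,2,1,-2,0,2,5,4,-3 for degrees 0…8.
Finally multiplying by (1 + q + q^2 + q^3 + q^4), the product of all factors after the first has coefficients 1,3,4,2,2,3,6,9,8 for degrees 0…8.
[q^8] = 1·8 − 1·9 + 2·6 = 11.

11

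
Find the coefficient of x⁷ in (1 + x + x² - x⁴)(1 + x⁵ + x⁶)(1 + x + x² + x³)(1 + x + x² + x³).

(1 + x + x² - x⁴) has coefficients 1,1,1,0,-1 for degrees 0…4.
(1 + x⁵ + x⁶) has coefficients 1,0,0,0,0,1,1,0 for degrees 0…7.
Multiplying by (1 + x + x² + x³) gives running coefficients 1,1,1,1,0,1,2,2 for degrees 0…7.
Finally multiplying by (1 + x + x² + x³), the product of all factors after the first has coefficients 1,2,3,4,3,3,4,5 for degrees 0…7.
[x⁷] = 1·5 + 1·4 + 1·3 − 1·4 = 8.

8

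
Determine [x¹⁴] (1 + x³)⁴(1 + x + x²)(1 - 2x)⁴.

(1 + x³)⁴ has coefficients 1,0,0,4,0,0,6,0,0,4,0,0,1 for degrees 0…12.
(1 + x + x²) has coefficients 1,1,1,0,0,0,0,0,0,0,0,0,0,0,0 for degrees 0…14.
Finally multiplying by (1 - 2x)⁴, the product of all factors after the first has coefficients 1,-7,17,-16,8,-16,16,0,0,0,0,0,0,0,0 for degrees 0…14.
[x¹⁴] = 1·0 + 4·0 + 6·0 + 4·(-16) + 1·17 = -47.

-47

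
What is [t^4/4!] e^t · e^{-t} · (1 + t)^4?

The EGF product rule gives c_4 = Σ_{k_1+k_2+k_3=4} C(4; k_1,k_2,k_3) · ∏ g_i(k_i), where e^t gives (1)^k; e^{-t} gives (-1)^k; (1+t)^4 gives the falling factorial (4)_k.
g_1(k) for k = 0…4: 1, 1, 1, 1, 1.
g_2(k) for k = 0…4: 1, -1, 1, -1, 1.
g_3(k) for k = 0…4: 1, 4, 12, 24, 24.
First combine the last two factors: h(k) = Σ_j C(k,j)·g_2(j)·g_3(k−j) for k = 0…4: 1, 3, 5, -1, -15.
c_4 = Σ_k C(4,k)·g_1(k)·h(4−k) = 1·1·(-15) + 4·1·(-1) + 6·1·5 + 4·1·3 + 1·1·1 = −15 − 4 + 30 + 12 + 1 = 24.

24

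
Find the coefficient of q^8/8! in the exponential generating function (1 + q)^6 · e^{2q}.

1081600

The EGF product rule gives c_8 = Σ_{k_1+k_2=8} C(8; k_1,k_2) · ∏ g_i(k_i), where (1+q)^6 gives the falling factorial (6)_k; e^{2q} gives (2)^k.
g_1(k) for k = 0…8: 1, 6, 30, 120, 360, 720, 720, 0, 0.
g_2(k) for k = 0…8: 1, 2, 4, 8, 16, 32, 64, 128, 256.
c_8 = Σ_k C(8,k)·g_1(k)·g_2(8−k) = 1·1·256 + 8·6·128 + 28·30·64 + 56·120·32 + 70·360·16 + 56·720·8 + 28·720·4 = 256 + 6144 + 53760 + 215040 + 403200 + 322560 + 80640 = 1081600.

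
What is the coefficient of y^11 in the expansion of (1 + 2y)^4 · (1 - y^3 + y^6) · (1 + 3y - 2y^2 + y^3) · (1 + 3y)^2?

(1 + 2y)^4 has coefficients 1,8,24,32,16 for degrees 0…4.
(1 - y^3 + y^6) has coefficients 1,0,0,-1,0,0,1,0,0,0,0,0 for degrees 0…11.
Multiplying by (1 + 3y - 2y^2 + y^3) gives running coefficients 1,3,-2,0,-3,2,0,3,-2,1,0,0 for degrees 0…11.
Finally multiplying by (1 + 3y)^2, the product of all factors after the first has coefficients 1,9,25,15,-21,-16,-15,21,16,16,-12,9 for degrees 0…11.
[y^11] = 1·9 + 8·(-12) + 24·16 + 32·16 + 16·21 = 1145.

1145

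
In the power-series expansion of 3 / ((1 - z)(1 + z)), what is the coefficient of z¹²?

Partial fractions give a closed form: a_n = (3/2)·1^n + (3/2)·(-1)^n.
At n = 12: a_12 = 3.

3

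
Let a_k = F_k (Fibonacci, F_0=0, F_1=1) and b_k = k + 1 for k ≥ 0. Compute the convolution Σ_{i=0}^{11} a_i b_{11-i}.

Write out a_i and b_{11-i} for i = 0,…,11 and sum the products.
Σ = 0·12 + 1·11 + 1·10 + 2·9 + 3·8 + 5·7 + 8·6 + 13·5 + 21·4 + 34·3 + 55·2 + 89·1 = 596.

596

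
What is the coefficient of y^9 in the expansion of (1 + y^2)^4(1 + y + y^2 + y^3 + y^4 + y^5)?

(1 + y^2)^4 has coefficients 1,0,4,0,6,0,4,0,1 for degrees 0…8.
(1 + y + y^2 + y^3 + y^4 + y^5) has coefficients 1,1,1,1,1,1,0,0,0,0 for degrees 0…9.
[y^9] = 1·0 + 4·0 + 6·1 + 4·1 + 1·1 = 11.

11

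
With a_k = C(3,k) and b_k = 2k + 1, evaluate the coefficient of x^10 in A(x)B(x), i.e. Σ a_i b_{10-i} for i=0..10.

144

The convolution is the x^10 coefficient of A(x)B(x).
Σ = 1·21 + 3·19 + 3·17 + 1·15 + 0·13 + 0·11 + 0·9 + 0·7 + 0·5 + 0·3 + 0·1 = 144.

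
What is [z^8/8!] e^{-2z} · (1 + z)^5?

The EGF product rule gives c_8 = Σ_{k_1+k_2=8} C(8; k_1,k_2) · ∏ g_i(k_i), where e^{-2z} gives (-2)^k; (1+z)^5 gives the falling factorial (5)_k.
g_1(k) for k = 0…8: 1, -2, 4, -8, 16, -32, 64, -128, 256.
g_2(k) for k = 0…8: 1, 5, 20, 60, 120, 120, 0, 0, 0.
c_8 = Σ_k C(8,k)·g_1(k)·g_2(8−k) = 56·(-8)·120 + 70·16·120 + 56·(-32)·60 + 28·64·20 + 8·(-128)·5 + 1·256·1 = −53760 + 134400 − 107520 + 35840 − 5120 + 256 = 4096.

4096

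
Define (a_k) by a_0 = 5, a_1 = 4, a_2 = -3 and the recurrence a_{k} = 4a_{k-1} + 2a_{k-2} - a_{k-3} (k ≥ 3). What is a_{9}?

The ordinary generating function has denominator 1 - 4q - 2q^2 + q^3.
Iterating the recurrence: a_0,…,a_{9} = 5, 4, -3, -9, -46, -199, -879, -3868, -17031, -74981.

-74981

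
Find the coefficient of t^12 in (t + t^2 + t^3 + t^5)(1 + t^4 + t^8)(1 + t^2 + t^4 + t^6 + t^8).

(t + t^2 + t^3 + t^5) has coefficients 0,1,1,1,0,1 for degrees 0…5.
(1 + t^4 + t^8) has coefficients 1,0,0,0,1,0,0,0,1,0,0,0,0 for degrees 0…12.
Finally multiplying by (1 + t^2 + t^4 + t^6 + t^8), the product of all factors after the first has coefficients 1,0,1,0,2,0,2,0,3,0,2,0,2 for degrees 0…12.
[t^12] = 1·0 + 1·2 + 1·0 + 1·0 = 2.

2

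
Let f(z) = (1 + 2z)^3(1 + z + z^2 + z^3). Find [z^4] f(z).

26

(1 + 2z)^3 has coefficients 1,6,12,8 for degrees 0…3.
(1 + z + z^2 + z^3) has coefficients 1,1,1,1,0 for degrees 0…4.
[z^4] = 1·0 + 6·1 + 12·1 + 8·1 = 26.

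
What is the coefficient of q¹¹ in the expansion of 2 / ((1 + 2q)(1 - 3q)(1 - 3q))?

The denominator gives the recurrence a_n = 4a_(n−1) + 3a_(n−2) − 18a_(n−3) for n ≥ 3; the numerator fixes a_0 = 2, a_1 = 8, a_2 = 38.
Iterating: 2, 8, 38, 140, 530, 1856, 6494, 22004, 74090, 245480, 808118, 2635292, so a_11 = 2635292.

2635292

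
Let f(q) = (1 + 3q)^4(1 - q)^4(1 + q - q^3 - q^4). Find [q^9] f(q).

(1 + 3q)^4 has coefficients 1,12,54,108,81 for degrees 0…4.
(1 - q)^4 has coefficients 1,-4,6,-4,1,0,0,0,0,0 for degrees 0…9.
Finally multiplying by (1 + q - q^3 - q^4), the product of all factors after the first has coefficients 1,-3,2,1,0,-1,-2,3,-1,0 for degrees 0…9.
[q^9] = 1·0 + 12·(-1) + 54·3 + 108·(-2) + 81·(-1) = -147.

-147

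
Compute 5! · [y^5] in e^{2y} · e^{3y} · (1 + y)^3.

The EGF product rule gives c_5 = Σ_{k_1+k_2+k_3=5} C(5; k_1,k_2,k_3) · ∏ g_i(k_i), where e^{2y} gives (2)^k; e^{3y} gives (3)^k; (1+y)^3 gives the falling factorial (3)_k.
g_1(k) for k = 0…5: 1, 2, 4, 8, 16, 32.
g_2(k) for k = 0…5: 1, 3, 9, 27, 81, 243.
g_3(k) for k = 0…5: 1, 3, 6, 6, 0, 0.
First combine the last two factors: h(k) = Σ_j C(k,j)·g_2(j)·g_3(k−j) for k = 0…5: 1, 6, 33, 168, 801, 3618.
c_5 = Σ_k C(5,k)·g_1(k)·h(5−k) = 1·1·3618 + 5·2·801 + 10·4·168 + 10·8·33 + 5·16·6 + 1·32·1 = 3618 + 8010 + 6720 + 2640 + 480 + 32 = 21500.

21500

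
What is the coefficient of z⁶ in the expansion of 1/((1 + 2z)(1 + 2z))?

448

The denominator gives the recurrence a_n = −4a_(n−1) − 4a_(n−2) for n ≥ 2; the numerator fixes a_0 = 1, a_1 = -4.
Iterating: 1, -4, 12, -32, 80, -192, 448, so a_6 = 448.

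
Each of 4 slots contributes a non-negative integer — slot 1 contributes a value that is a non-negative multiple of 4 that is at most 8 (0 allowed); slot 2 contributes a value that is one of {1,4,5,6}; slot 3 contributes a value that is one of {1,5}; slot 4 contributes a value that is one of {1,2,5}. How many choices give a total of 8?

The generating function for the choices is (1 + z⁴ + z⁸)·(z + z⁴ + z⁵ + z⁶)·(z + z⁵)·(z + z² + z⁵); the count is [z⁸].
(1 + z⁴ + z⁸) has coefficients 1,0,0,0,1,0,0,0,1 for degrees 0…8.
(z + z⁴ + z⁵ + z⁶) has coefficients 0,1,0,0,1,1,1,0,0 for degrees 0…8.
Multiplying by (z + z⁵) gives running coefficients 0,0,1,0,0,1,2,1,0 for degrees 0…8.
Finally multiplying by (z + z² + z⁵), the product of all factors after the first has coefficients 0,0,0,1,1,0,1,4,3 for degrees 0…8.
[z⁸] = 1·3 + 1·1 + 1·0 = 4.

4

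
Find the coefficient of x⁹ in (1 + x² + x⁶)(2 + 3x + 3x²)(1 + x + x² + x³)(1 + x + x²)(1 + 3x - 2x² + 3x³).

141

(1 + x² + x⁶) has coefficients 1,0,1,0,0,0,1 for degrees 0…6.
(2 + 3x + 3x²) has coefficients 2,3,3,0,0,0,0,0,0,0 for degrees 0…9.
Multiplying by (1 + x + x² + x³) gives running coefficients 2,5,8,8,6,3,0,0,0,0 for degrees 0…9.
Multiplying by (1 + x + x²) gives running coefficients 2,7,15,21,22,17,9,3,0,0 for degrees 0…9.
Finally multiplying by (1 + 3x - 2x² + 3x³), the product of all factors after the first has coefficients 2,13,32,58,76,86,79,62,42,21 for degrees 0…9.
[x⁹] = 1·21 + 1·62 + 1·58 = 141.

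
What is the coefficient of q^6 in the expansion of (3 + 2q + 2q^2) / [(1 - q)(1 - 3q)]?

The denominator gives the recurrence a_n = 4a_(n−1) − 3a_(n−2) for n ≥ 3; the numerator fixes a_0 = 3, a_1 = 14, a_2 = 49.
Iterating: 3, 14, 49, 154, 469, 1414, 4249, so a_6 = 4249.

4249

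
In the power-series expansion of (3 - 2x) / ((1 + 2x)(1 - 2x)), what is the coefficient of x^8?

Partial fractions give a closed form: a_n = (2)·(-2)^n + (1)·2^n.
At n = 8: a_8 = 768.

768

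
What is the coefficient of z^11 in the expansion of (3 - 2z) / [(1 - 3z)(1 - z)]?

The denominator gives the recurrence a_n = 4a_(n−1) − 3a_(n−2) for n ≥ 3; the numerator fixes a_0 = 3, a_1 = 10, a_2 = 31.
Iterating: 3, 10, 31, 94, 283, 850, 2551, 7654, 22963, 68890, 206671, 620014, so a_11 = 620014.

620014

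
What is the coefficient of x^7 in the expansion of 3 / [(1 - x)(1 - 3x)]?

Partial fractions give a closed form: a_n = (-3/2)·1^n + (9/2)·3^n.
At n = 7: a_7 = 9840.

9840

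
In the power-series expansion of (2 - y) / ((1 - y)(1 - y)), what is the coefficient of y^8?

The denominator gives the recurrence a_n = 2a_(n−1) − a_(n−2) for n ≥ 2; the numerator fixes a_0 = 2, a_1 = 3.
Iterating: 2, 3, 4, 5, 6, 7, 8, 9, 10, so a_8 = 10.

10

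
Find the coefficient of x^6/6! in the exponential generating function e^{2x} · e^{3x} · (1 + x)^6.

866695

The EGF product rule gives c_6 = Σ_{k_1+k_2+k_3=6} C(6; k_1,k_2,k_3) · ∏ g_i(k_i), where e^{2x} gives (2)^k; e^{3x} gives (3)^k; (1+x)^6 gives the falling factorial (6)_k.
g_1(k) for k = 0…6: 1, 2, 4, 8, 16, 32, 64.
g_2(k) for k = 0…6: 1, 3, 9, 27, 81, 243, 729.
g_3(k) for k = 0…6: 1, 6, 30, 120, 360, 720, 720.
First combine the last two factors: h(k) = Σ_j C(k,j)·g_2(j)·g_3(k−j) for k = 0…6: 1, 9, 75, 579, 4149, 27693, 173007.
c_6 = Σ_k C(6,k)·g_1(k)·h(6−k) = 1·1·173007 + 6·2·27693 + 15·4·4149 + 20·8·579 + 15·16·75 + 6·32·9 + 1·64·1 = 173007 + 332316 + 248940 + 92640 + 18000 + 1728 + 64 = 866695.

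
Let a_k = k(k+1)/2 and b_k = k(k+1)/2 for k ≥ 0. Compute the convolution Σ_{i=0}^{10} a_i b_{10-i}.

The convolution is the x^10 coefficient of A(x)B(x).
Σ = 0·55 + 1·45 + 3·36 + 6·28 + 10·21 + 15·15 + 21·10 + 28·6 + 36·3 + 45·1 + 55·0 = 1287.

1287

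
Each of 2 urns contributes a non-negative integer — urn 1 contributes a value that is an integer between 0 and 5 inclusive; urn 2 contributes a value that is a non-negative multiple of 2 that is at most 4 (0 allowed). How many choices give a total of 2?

2

The generating function for the choices is (1 + z + z² + z³ + z⁴ + z⁵)·(1 + z² + z⁴); the count is [z²].
(1 + z + z² + z³ + z⁴ + z⁵) has coefficients 1,1,1 for degrees 0…2.
(1 + z² + z⁴) has coefficients 1,0,1 for degrees 0…2.
[z²] = 1·1 + 1·0 + 1·1 = 2.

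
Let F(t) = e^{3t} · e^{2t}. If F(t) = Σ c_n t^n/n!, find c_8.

390625

The EGF product rule gives c_8 = Σ_{k_1+k_2=8} C(8; k_1,k_2) · ∏ g_i(k_i), where e^{3t} gives (3)^k; e^{2t} gives (2)^k.
g_1(k) for k = 0…8: 1, 3, 9, 27, 81, 243, 729, 2187, 6561.
g_2(k) for k = 0…8: 1, 2, 4, 8, 16, 32, 64, 128, 256.
c_8 = Σ_k C(8,k)·g_1(k)·g_2(8−k) = 1·1·256 + 8·3·128 + 28·9·64 + 56·27·32 + 70·81·16 + 56·243·8 + 28·729·4 + 8·2187·2 + 1·6561·1 = 256 + 3072 + 16128 + 48384 + 90720 + 108864 + 81648 + 34992 + 6561 = 390625.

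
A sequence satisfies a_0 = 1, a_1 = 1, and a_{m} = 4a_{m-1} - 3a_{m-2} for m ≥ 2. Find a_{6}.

1

The ordinary generating function has denominator 1 - 4z + 3z^2.
Iterating the recurrence: a_0,…,a_{6} = 1, 1, 1, 1, 1, 1, 1.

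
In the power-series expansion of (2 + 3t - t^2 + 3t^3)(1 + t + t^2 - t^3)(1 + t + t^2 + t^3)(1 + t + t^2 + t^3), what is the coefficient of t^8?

(2 + 3t - t^2 + 3t^3) has coefficients 2,3,-1,3 for degrees 0…3.
(1 + t + t^2 - t^3) has coefficients 1,1,1,-1,0,0,0,0,0 for degrees 0…8.
Multiplying by (1 + t + t^2 + t^3) gives running coefficients 1,2,3,2,1,0,-1,0,0 for degrees 0…8.
Finally multiplying by (1 + t + t^2 + t^3), the product of all factors after the first has coefficients 1,3,6,8,8,6,2,0,-1 for degrees 0…8.
[t^8] = 2·(-1) + 3·0 − 1·2 + 3·6 = 14.

14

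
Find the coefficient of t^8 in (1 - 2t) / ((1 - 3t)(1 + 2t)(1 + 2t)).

2651

The denominator gives the recurrence a_n = −a_(n−1) + 8a_(n−2) + 12a_(n−3) for n ≥ 3; the numerator fixes a_0 = 1, a_1 = -3, a_2 = 11.
Iterating: 1, -3, 11, -23, 75, -127, 451, -567, 2651, so a_8 = 2651.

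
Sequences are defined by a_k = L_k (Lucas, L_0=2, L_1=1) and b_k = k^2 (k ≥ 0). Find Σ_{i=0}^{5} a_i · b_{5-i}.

116

The convolution is the t^5 coefficient of A(t)B(t).
Σ = 2·25 + 1·16 + 3·9 + 4·4 + 7·1 + 11·0 = 116.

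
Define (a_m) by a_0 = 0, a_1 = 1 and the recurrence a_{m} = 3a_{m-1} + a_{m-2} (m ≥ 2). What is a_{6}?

360

The ordinary generating function has denominator 1 - 3y - y^2.
Iterating the recurrence: a_0,…,a_{6} = 0, 1, 3, 10, 33, 109, 360.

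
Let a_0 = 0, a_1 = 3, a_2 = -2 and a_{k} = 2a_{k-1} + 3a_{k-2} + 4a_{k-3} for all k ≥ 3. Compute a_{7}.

473

The ordinary generating function has denominator 1 - 2z - 3z^2 - 4z^3.
Iterating the recurrence: a_0,…,a_{7} = 0, 3, -2, 5, 16, 39, 146, 473.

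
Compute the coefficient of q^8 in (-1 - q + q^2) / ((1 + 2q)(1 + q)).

The denominator gives the recurrence a_n = −3a_(n−1) − 2a_(n−2) for n ≥ 3; the numerator fixes a_0 = -1, a_1 = 2, a_2 = -3.
Iterating: -1, 2, -3, 5, -9, 17, -33, 65, -129, so a_8 = -129.

-129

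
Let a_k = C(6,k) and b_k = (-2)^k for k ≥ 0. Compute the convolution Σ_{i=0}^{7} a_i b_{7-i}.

The convolution is the x^7 coefficient of A(x)B(x).
Σ = 1·(-128) + 6·64 + 15·(-32) + 20·16 + 15·(-8) + 6·4 + 1·(-2) + 0·1 = -2.

-2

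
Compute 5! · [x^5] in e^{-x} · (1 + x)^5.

-56

The EGF product rule gives c_5 = Σ_{k_1+k_2=5} C(5; k_1,k_2) · ∏ g_i(k_i), where e^{-x} gives (-1)^k; (1+x)^5 gives the falling factorial (5)_k.
g_1(k) for k = 0…5: 1, -1, 1, -1, 1, -1.
g_2(k) for k = 0…5: 1, 5, 20, 60, 120, 120.
c_5 = Σ_k C(5,k)·g_1(k)·g_2(5−k) = 1·1·120 + 5·(-1)·120 + 10·1·60 + 10·(-1)·20 + 5·1·5 + 1·(-1)·1 = 120 − 600 + 600 − 200 + 25 − 1 = -56.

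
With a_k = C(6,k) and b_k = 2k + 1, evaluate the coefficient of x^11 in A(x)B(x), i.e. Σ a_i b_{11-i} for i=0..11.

Write out a_i and b_{11-i} for i = 0,…,11 and sum the products.
Σ = 1·23 + 6·21 + 15·19 + 20·17 + 15·15 + 6·13 + 1·11 + 0·9 + 0·7 + 0·5 + 0·3 + 0·1 = 1088.

1088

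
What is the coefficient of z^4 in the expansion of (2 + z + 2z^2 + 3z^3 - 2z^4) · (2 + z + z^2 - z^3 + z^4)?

(2 + z + 2z^2 + 3z^3 - 2z^4) has coefficients 2,1,2,3,-2 for degrees 0…4.
(2 + z + z^2 - z^3 + z^4) has coefficients 2,1,1,-1,1 for degrees 0…4.
[z^4] = 2·1 + 1·(-1) + 2·1 + 3·1 − 2·2 = 2.

2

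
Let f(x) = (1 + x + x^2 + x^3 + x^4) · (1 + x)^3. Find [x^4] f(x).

(1 + x + x^2 + x^3 + x^4) has coefficients 1,1,1,1,1 for degrees 0…4.
(1 + x)^3 has coefficients 1,3,3,1,0 for degrees 0…4.
[x^4] = 1·0 + 1·1 + 1·3 + 1·3 + 1·1 = 8.

8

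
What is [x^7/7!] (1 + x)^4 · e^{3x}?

The EGF product rule gives c_7 = Σ_{k_1+k_2=7} C(7; k_1,k_2) · ∏ g_i(k_i), where (1+x)^4 gives the falling factorial (4)_k; e^{3x} gives (3)^k.
g_1(k) for k = 0…7: 1, 4, 12, 24, 24, 0, 0, 0.
g_2(k) for k = 0…7: 1, 3, 9, 27, 81, 243, 729, 2187.
c_7 = Σ_k C(7,k)·g_1(k)·g_2(7−k) = 1·1·2187 + 7·4·729 + 21·12·243 + 35·24·81 + 35·24·27 = 2187 + 20412 + 61236 + 68040 + 22680 = 174555.

174555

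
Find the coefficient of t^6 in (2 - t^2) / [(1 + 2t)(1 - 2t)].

112

The denominator gives the recurrence a_n = 4a_(n−2) for n ≥ 3; the numerator fixes a_0 = 2, a_1 = 0, a_2 = 7.
Iterating: 2, 0, 7, 0, 28, 0, 112, so a_6 = 112.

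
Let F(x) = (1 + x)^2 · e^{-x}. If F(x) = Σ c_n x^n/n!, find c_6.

19

The EGF product rule gives c_6 = Σ_{k_1+k_2=6} C(6; k_1,k_2) · ∏ g_i(k_i), where (1+x)^2 gives the falling factorial (2)_k; e^{-x} gives (-1)^k.
g_1(k) for k = 0…6: 1, 2, 2, 0, 0, 0, 0.
g_2(k) for k = 0…6: 1, -1, 1, -1, 1, -1, 1.
c_6 = Σ_k C(6,k)·g_1(k)·g_2(6−k) = 1·1·1 + 6·2·(-1) + 15·2·1 = 1 − 12 + 30 = 19.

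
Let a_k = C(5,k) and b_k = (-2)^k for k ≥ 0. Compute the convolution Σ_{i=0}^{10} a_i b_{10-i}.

Write out a_i and b_{10-i} for i = 0,…,10 and sum the products.
Σ = 1·1024 + 5·(-512) + 10·256 + 10·(-128) + 5·64 + 1·(-32) + 0·16 + 0·(-8) + 0·4 + 0·(-2) + 0·1 = 32.

32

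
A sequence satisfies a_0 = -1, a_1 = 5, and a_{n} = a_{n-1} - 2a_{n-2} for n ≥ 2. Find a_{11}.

93

The ordinary generating function has denominator 1 - z + 2z^2.
Iterating the recurrence: a_0,…,a_{11} = -1, 5, 7, -3, -17, -11, 23, 45, -1, -91, -89, 93.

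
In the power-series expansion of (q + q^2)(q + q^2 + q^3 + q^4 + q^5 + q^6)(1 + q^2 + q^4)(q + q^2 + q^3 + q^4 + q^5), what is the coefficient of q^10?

(q + q^2) has coefficients 0,1,1 for degrees 0…2.
(q + q^2 + q^3 + q^4 + q^5 + q^6) has coefficients 0,1,1,1,1,1,1,0,0,0,0 for degrees 0…10.
Multiplying by (1 + q^2 + q^4) gives running coefficients 0,1,1,2,2,3,3,2,2,1,1 for degrees 0…10.
Finally multiplying by (q + q^2 + q^3 + q^4 + q^5), the product of all factors after the first has coefficients 0,0,1,2,4,6,9,11,12,12,11 for degrees 0…10.
[q^10] = 1·12 + 1·12 = 24.

24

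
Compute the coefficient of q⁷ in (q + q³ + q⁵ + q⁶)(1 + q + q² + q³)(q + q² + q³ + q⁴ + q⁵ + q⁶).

(q + q³ + q⁵ + q⁶) has coefficients 0,1,0,1,0,1,1 for degrees 0…6.
(1 + q + q² + q³) has coefficients 1,1,1,1,0,0,0,0 for degrees 0…7.
Finally multiplying by (q + q² + q³ + q⁴ + q⁵ + q⁶), the product of all factors after the first has coefficients 0,1,2,3,4,4,4,3 for degrees 0…7.
[q⁷] = 1·4 + 1·4 + 1·2 + 1·1 = 11.

11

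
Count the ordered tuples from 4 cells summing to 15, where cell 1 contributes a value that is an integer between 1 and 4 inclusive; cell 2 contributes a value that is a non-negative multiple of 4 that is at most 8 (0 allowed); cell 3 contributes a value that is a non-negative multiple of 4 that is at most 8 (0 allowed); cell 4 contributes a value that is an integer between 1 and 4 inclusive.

10

The generating function for the choices is (q + q² + q³ + q⁴)·(1 + q⁴ + q⁸)·(1 + q⁴ + q⁸)·(q + q² + q³ + q⁴); the count is [q¹⁵].
(q + q² + q³ + q⁴) has coefficients 0,1,1,1,1 for degrees 0…4.
(1 + q⁴ + q⁸) has coefficients 1,0,0,0,1,0,0,0,1,0,0,0,0,0,0,0 for degrees 0…15.
Multiplying by (1 + q⁴ + q⁸) gives running coefficients 1,0,0,0,2,0,0,0,3,0,0,0,2,0,0,0 for degrees 0…15.
Finally multiplying by (q + q² + q³ + q⁴), the product of all factors after the first has coefficients 0,1,1,1,1,2,2,2,2,3,3,3,3,2,2,2 for degrees 0…15.
[q¹⁵] = 1·2 + 1·2 + 1·3 + 1·3 = 10.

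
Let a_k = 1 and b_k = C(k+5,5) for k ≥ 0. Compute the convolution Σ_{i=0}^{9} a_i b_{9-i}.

This is [x^9] in the product of the two ordinary generating functions.
Σ = 1·2002 + 1·1287 + 1·792 + 1·462 + 1·252 + 1·126 + 1·56 + 1·21 + 1·6 + 1·1 = 5005.

5005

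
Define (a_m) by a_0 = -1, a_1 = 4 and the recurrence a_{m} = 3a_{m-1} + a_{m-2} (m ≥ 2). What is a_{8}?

The ordinary generating function has denominator 1 - 3q - q^2.
Iterating the recurrence: a_0,…,a_{8} = -1, 4, 11, 37, 122, 403, 1331, 4396, 14519.

14519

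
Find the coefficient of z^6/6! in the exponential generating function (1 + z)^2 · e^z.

43

The EGF product rule gives c_6 = Σ_{k_1+k_2=6} C(6; k_1,k_2) · ∏ g_i(k_i), where (1+z)^2 gives the falling factorial (2)_k; e^z gives (1)^k.
g_1(k) for k = 0…6: 1, 2, 2, 0, 0, 0, 0.
g_2(k) for k = 0…6: 1, 1, 1, 1, 1, 1, 1.
c_6 = Σ_k C(6,k)·g_1(k)·g_2(6−k) = 1·1·1 + 6·2·1 + 15·2·1 = 1 + 12 + 30 = 43.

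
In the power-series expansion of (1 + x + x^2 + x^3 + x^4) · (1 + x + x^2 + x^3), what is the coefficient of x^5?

(1 + x + x^2 + x^3 + x^4) has coefficients 1,1,1,1,1 for degrees 0…4.
(1 + x + x^2 + x^3) has coefficients 1,1,1,1,0,0 for degrees 0…5.
[x^5] = 1·0 + 1·0 + 1·1 + 1·1 + 1·1 = 3.

3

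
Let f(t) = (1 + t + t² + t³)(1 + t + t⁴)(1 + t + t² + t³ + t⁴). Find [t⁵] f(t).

9

(1 + t + t² + t³) has coefficients 1,1,1,1 for degrees 0…3.
(1 + t + t⁴) has coefficients 1,1,0,0,1,0 for degrees 0…5.
Finally multiplying by (1 + t + t² + t³ + t⁴), the product of all factors after the first has coefficients 1,2,2,2,3,2 for degrees 0…5.
[t⁵] = 1·2 + 1·3 + 1·2 + 1·2 = 9.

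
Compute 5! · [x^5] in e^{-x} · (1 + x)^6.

The EGF product rule gives c_5 = Σ_{k_1+k_2=5} C(5; k_1,k_2) · ∏ g_i(k_i), where e^{-x} gives (-1)^k; (1+x)^6 gives the falling factorial (6)_k.
g_1(k) for k = 0…5: 1, -1, 1, -1, 1, -1.
g_2(k) for k = 0…5: 1, 6, 30, 120, 360, 720.
c_5 = Σ_k C(5,k)·g_1(k)·g_2(5−k) = 1·1·720 + 5·(-1)·360 + 10·1·120 + 10·(-1)·30 + 5·1·6 + 1·(-1)·1 = 720 − 1800 + 1200 − 300 + 30 − 1 = -151.

-151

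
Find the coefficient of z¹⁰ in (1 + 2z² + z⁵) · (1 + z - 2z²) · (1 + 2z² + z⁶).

(1 + 2z² + z⁵) has coefficients 1,0,2,0,0,1 for degrees 0…5.
(1 + z - 2z²) has coefficients 1,1,-2,0,0,0,0,0,0,0,0 for degrees 0…10.
Finally multiplying by (1 + 2z² + z⁶), the product of all factors after the first has coefficients 1,1,0,2,-4,0,1,1,-2,0,0 for degrees 0…10.
[z¹⁰] = 1·0 + 2·(-2) + 1·0 = -4.

-4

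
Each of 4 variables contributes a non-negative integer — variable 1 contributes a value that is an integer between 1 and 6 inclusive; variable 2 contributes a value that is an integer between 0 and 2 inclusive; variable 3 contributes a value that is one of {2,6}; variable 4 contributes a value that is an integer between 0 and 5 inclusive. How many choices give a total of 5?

The generating function for the choices is (z + z² + z³ + z⁴ + z⁵ + z⁶)·(1 + z + z²)·(z² + z⁶)·(1 + z + z² + z³ + z⁴ + z⁵); the count is [z⁵].
(z + z² + z³ + z⁴ + z⁵ + z⁶) has coefficients 0,1,1,1,1,1 for degrees 0…5.
(1 + z + z²) has coefficients 1,1,1,0,0,0 for degrees 0…5.
Multiplying by (z² + z⁶) gives running coefficients 0,0,1,1,1,0 for degrees 0…5.
Finally multiplying by (1 + z + z² + z³ + z⁴ + z⁵), the product of all factors after the first has coefficients 0,0,1,2,3,3 for degrees 0…5.
[z⁵] = 1·3 + 1·2 + 1·1 + 1·0 + 1·0 = 6.

6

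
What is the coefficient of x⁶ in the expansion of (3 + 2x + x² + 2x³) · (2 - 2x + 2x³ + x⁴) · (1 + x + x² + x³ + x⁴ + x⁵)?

(3 + 2x + x² + 2x³) has coefficients 3,2,1,2 for degrees 0…3.
(2 - 2x + 2x³ + x⁴) has coefficients 2,-2,0,2,1,0,0 for degrees 0…6.
Finally multiplying by (1 + x + x² + x³ + x⁴ + x⁵), the product of all factors after the first has coefficients 2,0,0,2,3,3,1 for degrees 0…6.
[x⁶] = 3·1 + 2·3 + 1·3 + 2·2 = 16.

16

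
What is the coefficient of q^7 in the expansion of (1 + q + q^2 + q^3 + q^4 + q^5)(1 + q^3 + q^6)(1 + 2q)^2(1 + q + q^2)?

(1 + q + q^2 + q^3 + q^4 + q^5) has coefficients 1,1,1,1,1,1 for degrees 0…5.
(1 + q^3 + q^6) has coefficients 1,0,0,1,0,0,1,0 for degrees 0…7.
Multiplying by (1 + 2q)^2 gives running coefficients 1,4,4,1,4,4,1,4 for degrees 0…7.
Finally multiplying by (1 + q + q^2), the product of all factors after the first has coefficients 1,5,9,9,9,9,9,9 for degrees 0…7.
[q^7] = 1·9 + 1·9 + 1·9 + 1·9 + 1·9 + 1·9 = 54.

54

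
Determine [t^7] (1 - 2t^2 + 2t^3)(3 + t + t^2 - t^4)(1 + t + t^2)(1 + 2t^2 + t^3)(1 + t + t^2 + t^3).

13

(1 - 2t^2 + 2t^3) has coefficients 1,0,-2,2 for degrees 0…3.
(3 + t + t^2 - t^4) has coefficients 3,1,1,0,-1,0,0,0 for degrees 0…7.
Multiplying by (1 + t + t^2) gives running coefficients 3,4,5,2,0,-1,-1,0 for degrees 0…7.
Multiplying by (1 + 2t^2 + t^3) gives running coefficients 3,4,11,13,14,8,1,-2 for degrees 0…7.
Finally multiplying by (1 + t + t^2 + t^3), the product of all factors after the first has coefficients 3,7,18,31,42,46,36,21 for degrees 0…7.
[t^7] = 1·21 − 2·46 + 2·42 = 13.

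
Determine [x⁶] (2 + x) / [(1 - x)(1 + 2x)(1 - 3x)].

Partial fractions give a closed form: a_n = (-1/2)·1^n + (2/5)·(-2)^n + (21/10)·3^n.
At n = 6: a_6 = 1556.

1556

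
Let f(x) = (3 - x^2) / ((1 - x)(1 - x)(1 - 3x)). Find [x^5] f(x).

The denominator gives the recurrence a_n = 5a_(n−1) − 7a_(n−2) + 3a_(n−3) for n ≥ 3; the numerator fixes a_0 = 3, a_1 = 15, a_2 = 53.
Iterating: 3, 15, 53, 169, 519, 1571, so a_5 = 1571.

1571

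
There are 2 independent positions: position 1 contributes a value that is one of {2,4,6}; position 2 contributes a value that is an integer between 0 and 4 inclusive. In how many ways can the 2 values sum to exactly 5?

2

The generating function for the choices is (z^2 + z^4 + z^6)·(1 + z + z^2 + z^3 + z^4); the count is [z^5].
(z^2 + z^4 + z^6) has coefficients 0,0,1,0,1,0 for degrees 0…5.
(1 + z + z^2 + z^3 + z^4) has coefficients 1,1,1,1,1,0 for degrees 0…5.
[z^5] = 1·1 + 1·1 = 2.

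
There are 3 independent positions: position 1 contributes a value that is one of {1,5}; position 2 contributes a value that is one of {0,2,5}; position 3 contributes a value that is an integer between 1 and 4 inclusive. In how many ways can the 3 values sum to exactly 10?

2

The generating function for the choices is (q + q^5)·(1 + q^2 + q^5)·(q + q^2 + q^3 + q^4); the count is [q^10].
(q + q^5) has coefficients 0,1,0,0,0,1 for degrees 0…5.
(1 + q^2 + q^5) has coefficients 1,0,1,0,0,1,0,0,0,0,0 for degrees 0…10.
Finally multiplying by (q + q^2 + q^3 + q^4), the product of all factors after the first has coefficients 0,1,1,2,2,1,2,1,1,1,0 for degrees 0…10.
[q^10] = 1·1 + 1·1 = 2.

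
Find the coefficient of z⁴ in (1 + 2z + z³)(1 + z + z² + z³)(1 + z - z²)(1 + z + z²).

13

(1 + 2z + z³) has coefficients 1,2,0,1 for degrees 0…3.
(1 + z + z² + z³) has coefficients 1,1,1,1,0 for degrees 0…4.
Multiplying by (1 + z - z²) gives running coefficients 1,2,1,1,0 for degrees 0…4.
Finally multiplying by (1 + z + z²), the product of all factors after the first has coefficients 1,3,4,4,2 for degrees 0…4.
[z⁴] = 1·2 + 2·4 + 1·3 = 13.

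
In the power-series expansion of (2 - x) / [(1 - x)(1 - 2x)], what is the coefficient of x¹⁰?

Partial fractions give a closed form: a_n = (-1)·1^n + (3)·2^n.
At n = 10: a_10 = 3071.

3071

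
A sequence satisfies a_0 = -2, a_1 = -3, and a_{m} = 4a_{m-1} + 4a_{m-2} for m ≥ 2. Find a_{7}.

-50368

The ordinary generating function has denominator 1 - 4z - 4z^2.
Iterating the recurrence: a_0,…,a_{7} = -2, -3, -20, -92, -448, -2160, -10432, -50368.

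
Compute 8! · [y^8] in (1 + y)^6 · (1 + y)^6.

19958400

The EGF product rule gives c_8 = Σ_{k_1+k_2=8} C(8; k_1,k_2) · ∏ g_i(k_i), where (1+y)^6 gives the falling factorial (6)_k; (1+y)^6 gives the falling factorial (6)_k.
g_1(k) for k = 0…8: 1, 6, 30, 120, 360, 720, 720, 0, 0.
g_2(k) for k = 0…8: 1, 6, 30, 120, 360, 720, 720, 0, 0.
c_8 = Σ_k C(8,k)·g_1(k)·g_2(8−k) = 28·30·720 + 56·120·720 + 70·360·360 + 56·720·120 + 28·720·30 = 604800 + 4838400 + 9072000 + 4838400 + 604800 = 19958400.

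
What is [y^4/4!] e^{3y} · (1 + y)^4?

1473

The EGF product rule gives c_4 = Σ_{k_1+k_2=4} C(4; k_1,k_2) · ∏ g_i(k_i), where e^{3y} gives (3)^k; (1+y)^4 gives the falling factorial (4)_k.
g_1(k) for k = 0…4: 1, 3, 9, 27, 81.
g_2(k) for k = 0…4: 1, 4, 12, 24, 24.
c_4 = Σ_k C(4,k)·g_1(k)·g_2(4−k) = 1·1·24 + 4·3·24 + 6·9·12 + 4·27·4 + 1·81·1 = 24 + 288 + 648 + 432 + 81 = 1473.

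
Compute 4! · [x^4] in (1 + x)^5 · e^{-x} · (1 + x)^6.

The EGF product rule gives c_4 = Σ_{k_1+k_2+k_3=4} C(4; k_1,k_2,k_3) · ∏ g_i(k_i), where (1+x)^5 gives the falling factorial (5)_k; e^{-x} gives (-1)^k; (1+x)^6 gives the falling factorial (6)_k.
g_1(k) for k = 0…4: 1, 5, 20, 60, 120.
g_2(k) for k = 0…4: 1, -1, 1, -1, 1.
g_3(k) for k = 0…4: 1, 6, 30, 120, 360.
First combine the last two factors: h(k) = Σ_j C(k,j)·g_2(j)·g_3(k−j) for k = 0…4: 1, 5, 19, 47, 37.
c_4 = Σ_k C(4,k)·g_1(k)·h(4−k) = 1·1·37 + 4·5·47 + 6·20·19 + 4·60·5 + 1·120·1 = 37 + 940 + 2280 + 1200 + 120 = 4577.

4577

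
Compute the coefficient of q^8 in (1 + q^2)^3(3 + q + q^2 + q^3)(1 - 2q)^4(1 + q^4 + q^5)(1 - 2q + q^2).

1118

(1 + q^2)^3 has coefficients 1,0,3,0,3,0,1 for degrees 0…6.
(3 + q + q^2 + q^3) has coefficients 3,1,1,1,0,0,0,0,0 for degrees 0…8.
Multiplying by (1 - 2q)^4 gives running coefficients 3,-23,65,-79,32,8,-16,16,0 for degrees 0…8.
Multiplying by (1 + q^4 + q^5) gives running coefficients 3,-23,65,-79,35,-12,26,2,-47 for degrees 0…8.
Finally multiplying by (1 - 2q + q^2), the product of all factors after the first has coefficients 3,-29,114,-232,258,-161,85,-62,-25 for degrees 0…8.
[q^8] = 1·(-25) + 3·85 + 3·258 + 1·114 = 1118.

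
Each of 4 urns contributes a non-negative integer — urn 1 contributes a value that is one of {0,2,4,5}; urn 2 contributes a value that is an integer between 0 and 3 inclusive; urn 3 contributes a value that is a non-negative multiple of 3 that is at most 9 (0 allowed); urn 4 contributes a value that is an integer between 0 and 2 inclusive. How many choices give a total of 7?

The generating function for the choices is (1 + z^2 + z^4 + z^5)·(1 + z + z^2 + z^3)·(1 + z^3 + z^6 + z^9)·(1 + z + z^2); the count is [z^7].
(1 + z^2 + z^4 + z^5) has coefficients 1,0,1,0,1,1 for degrees 0…5.
(1 + z + z^2 + z^3) has coefficients 1,1,1,1,0,0,0,0 for degrees 0…7.
Multiplying by (1 + z^3 + z^6 + z^9) gives running coefficients 1,1,1,2,1,1,2,1 for degrees 0…7.
Finally multiplying by (1 + z + z^2), the product of all factors after the first has coefficients 1,2,3,4,4,4,4,4 for degrees 0…7.
[z^7] = 1·4 + 1·4 + 1·4 + 1·3 = 15.

15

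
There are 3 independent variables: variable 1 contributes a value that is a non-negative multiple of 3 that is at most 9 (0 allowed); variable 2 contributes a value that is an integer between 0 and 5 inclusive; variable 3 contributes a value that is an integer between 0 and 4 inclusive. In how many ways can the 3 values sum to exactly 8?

The generating function for the choices is (1 + t³ + t⁶ + t⁹)·(1 + t + t² + t³ + t⁴ + t⁵)·(1 + t + t² + t³ + t⁴); the count is [t⁸].
(1 + t³ + t⁶ + t⁹) has coefficients 1,0,0,1,0,0,1,0,0 for degrees 0…8.
(1 + t + t² + t³ + t⁴ + t⁵) has coefficients 1,1,1,1,1,1,0,0,0 for degrees 0…8.
Finally multiplying by (1 + t + t² + t³ + t⁴), the product of all factors after the first has coefficients 1,2,3,4,5,5,4,3,2 for degrees 0…8.
[t⁸] = 1·2 + 1·5 + 1·3 = 10.

10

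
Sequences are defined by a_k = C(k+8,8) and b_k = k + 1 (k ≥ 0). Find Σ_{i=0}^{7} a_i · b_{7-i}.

19448

This is [x^7] in the product of the two ordinary generating functions.
Σ = 1·8 + 9·7 + 45·6 + 165·5 + 495·4 + 1287·3 + 3003·2 + 6435·1 = 19448.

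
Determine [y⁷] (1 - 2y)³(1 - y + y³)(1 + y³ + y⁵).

20

(1 - 2y)³ has coefficients 1,-6,12,-8 for degrees 0…3.
(1 - y + y³) has coefficients 1,-1,0,1,0,0,0,0 for degrees 0…7.
Finally multiplying by (1 + y³ + y⁵), the product of all factors after the first has coefficients 1,-1,0,2,-1,1,0,0 for degrees 0…7.
[y⁷] = 1·0 − 6·0 + 12·1 − 8·(-1) = 20.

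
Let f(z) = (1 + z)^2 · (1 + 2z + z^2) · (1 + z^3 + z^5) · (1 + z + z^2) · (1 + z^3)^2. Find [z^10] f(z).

65

(1 + z)^2 has coefficients 1,2,1 for degrees 0…2.
(1 + 2z + z^2) has coefficients 1,2,1,0,0,0,0,0,0,0,0 for degrees 0…10.
Multiplying by (1 + z^3 + z^5) gives running coefficients 1,2,1,1,2,2,2,1,0,0,0 for degrees 0…10.
Multiplying by (1 + z + z^2) gives running coefficients 1,3,4,4,4,5,6,5,3,1,0 for degrees 0…10.
Finally multiplying by (1 + z^3)^2, the product of all factors after the first has coefficients 1,3,4,6,10,13,15,16,17,17,14 for degrees 0…10.
[z^10] = 1·14 + 2·17 + 1·17 = 65.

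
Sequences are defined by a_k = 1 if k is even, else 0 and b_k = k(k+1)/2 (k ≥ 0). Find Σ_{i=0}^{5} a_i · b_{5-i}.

The convolution is the t^5 coefficient of A(t)B(t).
Σ = 1·15 + 0·10 + 1·6 + 0·3 + 1·1 + 0·0 = 22.

22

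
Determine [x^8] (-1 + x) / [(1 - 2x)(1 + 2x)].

-256

The denominator gives the recurrence a_n = 4a_(n−2) for n ≥ 2; the numerator fixes a_0 = -1, a_1 = 1.
Iterating: -1, 1, -4, 4, -16, 16, -64, 64, -256, so a_8 = -256.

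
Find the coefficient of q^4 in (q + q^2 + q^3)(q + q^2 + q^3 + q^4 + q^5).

(q + q^2 + q^3) has coefficients 0,1,1,1 for degrees 0…3.
(q + q^2 + q^3 + q^4 + q^5) has coefficients 0,1,1,1,1 for degrees 0…4.
[q^4] = 1·1 + 1·1 + 1·1 = 3.

3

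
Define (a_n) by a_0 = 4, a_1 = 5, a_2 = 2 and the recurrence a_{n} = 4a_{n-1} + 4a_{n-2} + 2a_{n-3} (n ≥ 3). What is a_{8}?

93704

The ordinary generating function has denominator 1 - 4t - 4t^2 - 2t^3.
Iterating the recurrence: a_0,…,a_{8} = 4, 5, 2, 36, 162, 796, 3904, 19124, 93704.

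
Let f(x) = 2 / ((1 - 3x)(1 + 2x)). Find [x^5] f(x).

The denominator gives the recurrence a_n = a_(n−1) + 6a_(n−2) for n ≥ 2; the numerator fixes a_0 = 2, a_1 = 2.
Iterating: 2, 2, 14, 26, 110, 266, so a_5 = 266.

266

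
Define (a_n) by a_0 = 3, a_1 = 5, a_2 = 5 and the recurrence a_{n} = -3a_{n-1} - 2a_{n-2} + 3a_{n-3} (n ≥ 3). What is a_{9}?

The ordinary generating function has denominator 1 + 3t + 2t^2 - 3t^3.
Iterating the recurrence: a_0,…,a_{9} = 3, 5, 5, -16, 53, -112, 182, -163, -211, 1505.

1505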